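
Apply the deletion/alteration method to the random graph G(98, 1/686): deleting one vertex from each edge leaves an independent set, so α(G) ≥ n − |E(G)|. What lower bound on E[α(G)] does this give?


E[|E(G)|] = C(98, 2)·p = 4753 · (1/686) = 97/14.
E[α(G)] ≥ n − E[|E(G)|] = 98 − 97/14 = 1275/14.
Numerically: ≈ 91.071.
(This is only a lower bound; the true E[α(G)] may be larger.)

E[α(G)] ≥ 1275/14 ≈ 91.071.


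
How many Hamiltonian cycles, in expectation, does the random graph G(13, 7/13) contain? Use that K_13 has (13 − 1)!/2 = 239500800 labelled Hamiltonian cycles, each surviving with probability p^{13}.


K_13 has (13 − 1)!/2 = 239500800 labelled Hamiltonian cycles.
For each such Hamiltonian cycle H, let X_H = 1 if all 13 edges of H are present in G. Then P[X_H = 1] = p^{13} = (7/13)^{13} = 96889010407/302875106592253.
Summing the indicators: E[X] = Σ_H E[X_H] = 239500800 · p^{13} = 239500800 · 96889010407/302875106592253 = 23204995503684825600/302875106592253.
Numerically: E[X] ≈ 7.66e+04.

E[X] = 239500800 · (7/13)^{13} = 23204995503684825600/302875106592253 ≈ 7.66e+04.


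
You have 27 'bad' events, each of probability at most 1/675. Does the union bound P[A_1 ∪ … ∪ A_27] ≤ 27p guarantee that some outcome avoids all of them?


Union bound: P[∪_{i=1}^{27} A_i] ≤ Σ_i P[A_i] ≤ 27·p = 27·(1/675) = 1/25.
Numerically: 1/25 ≈ 0.040000.
Is 1/25 < 1? YES.
Since P[∪ A_i] ≤ 1/25 < 1, the complement has P[∩ A_i^c] ≥ 1 − 1/25 = 24/25 > 0, so some outcome avoids every A_i.

27·p = 1/25 ≈ 0.040000; existence CERTIFIED by the union bound.


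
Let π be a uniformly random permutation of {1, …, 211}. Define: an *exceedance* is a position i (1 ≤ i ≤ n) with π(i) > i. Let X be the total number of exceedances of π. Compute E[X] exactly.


Write X = Σ_{i=1}^{211} X_i, where X_i = 1_{π(i) > i}.
For each fixed i, π(i) is uniform over {1, …, 211} (marginal of a uniform permutation), so P[π(i) > i] = (n − i)/n. Summing: Σ_{i=1}^{211} (n − i)/n = (0 + 1 + … + 210)/211 = 211(211 − 1)/(2·211) = (211 − 1)/2.
Hence E[X] = Σ_{i=1}^{211} (211 − i)/211 = 105 ≈ 105.0000.

E[X] = 105 = 105.0000.


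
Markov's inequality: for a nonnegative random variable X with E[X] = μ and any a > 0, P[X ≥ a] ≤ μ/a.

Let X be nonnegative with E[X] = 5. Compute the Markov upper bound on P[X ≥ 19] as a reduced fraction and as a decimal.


μ = E[X] = 5, a = 19.
Markov: P[X ≥ 19] ≤ μ/a = (5)/19 = 5/19.
Numerically: ≈ 0.2632.
(Since a = 19 > μ = 5.0000, the bound 5/19 is < 1 and informative.)

P[X ≥ 19] ≤ 5/19 ≈ 0.2632.


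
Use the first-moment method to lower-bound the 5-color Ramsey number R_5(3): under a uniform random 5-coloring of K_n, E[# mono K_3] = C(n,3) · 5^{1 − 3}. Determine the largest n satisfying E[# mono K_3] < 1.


We need C(n, 3) · 5^{1 − 3} < 1, i.e. C(n, 3) < 5^{3 − 1} = 25.
Check values of n near the boundary:
  n = 4: C(4, 3) = 4; 4 < 25? YES
  n = 5: C(5, 3) = 10; 10 < 25? YES
  n = 6: C(6, 3) = 20; 20 < 25? YES
  n = 7: C(7, 3) = 35; 35 < 25? NO
  n = 8: C(8, 3) = 56; 56 < 25? NO
  n = 9: C(9, 3) = 84; 84 < 25? NO
The largest n with C(n, 3) < 25 is n = 6 (where E[X] = 4/5 ≈ 0.800000). Hence R_5(3) > 6, i.e. R_5(3) ≥ 7.

Largest n = 6; hence R_5(3) > 6.


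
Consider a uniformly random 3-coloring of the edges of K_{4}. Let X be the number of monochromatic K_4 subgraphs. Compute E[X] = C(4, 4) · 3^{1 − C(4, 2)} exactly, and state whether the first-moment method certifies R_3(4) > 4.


E[X] = C(4, 4) · 3^{1 − 6} = 1 · 3^{−5} = 1/243.
As a reduced fraction: E[X] = 1/243 ≈ 0.004.
Is E[X] < 1? YES.
Since E[X] < 1, there exists a 3-coloring of K_{4} with no monochromatic K_4; hence R_3(4) > 4.

E[X] = 1/243 ≈ 0.004; E[X] < 1, so R_3(4) > 4.


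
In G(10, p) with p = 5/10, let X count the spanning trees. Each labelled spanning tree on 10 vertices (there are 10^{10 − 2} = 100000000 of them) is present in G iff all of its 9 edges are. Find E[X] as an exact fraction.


K_10 has 10^{10 − 2} = 100000000 labelled spanning trees.
For each such spanning tree H, let X_H = 1 if all 9 edges of H are present in G. Then P[X_H = 1] = p^{9} = (1/2)^{9} = 1/512.
By linearity: E[X] = Σ_H E[X_H] = 100000000 · p^{9} = 100000000 · 1/512 = 390625/2.
Numerically: E[X] ≈ 1.953e+05.

E[X] = 100000000 · (1/2)^{9} = 390625/2 ≈ 1.953e+05.


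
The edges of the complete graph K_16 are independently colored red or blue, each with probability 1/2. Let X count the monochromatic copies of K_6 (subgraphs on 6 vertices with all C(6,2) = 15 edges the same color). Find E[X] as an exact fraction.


Let X = Σ_S X_S over the C(16, 6) = 8008 subsets S of size 6, where X_S = 1 if the K_6 on S is monochromatic.
For a fixed S, the K_6 on S has C(6, 2) = 15 edges. P[all 15 edges red] = (1/2)^15, and likewise for blue, so P[monochromatic] = 2·(1/2)^15 = 2^{1 − 15} = 1/16384.
Summing: E[X] = C(16, 6) · 2^{1 − 15} = 8008 · 1/16384 = 1001/2048.
Numerically: E[X] ≈ 0.4888.

E[X] = C(16,6)·2^(1−C(6,2)) = 1001/2048 ≈ 0.4888.


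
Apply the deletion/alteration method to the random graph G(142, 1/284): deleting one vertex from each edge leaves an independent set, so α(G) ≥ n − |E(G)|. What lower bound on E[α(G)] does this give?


E[|E(G)|] = C(142, 2)·p = 10011 · (1/284) = 141/4.
E[α(G)] ≥ n − E[|E(G)|] = 142 − 141/4 = 427/4.
Numerically: ≈ 106.750000.
(This is only a lower bound; the true E[α(G)] may be larger.)

E[α(G)] ≥ 427/4 ≈ 106.750000.


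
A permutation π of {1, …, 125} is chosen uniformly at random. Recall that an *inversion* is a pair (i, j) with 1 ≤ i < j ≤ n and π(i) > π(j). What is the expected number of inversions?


Write X = Σ X_I over the C(125, 2) = 7750 pairs i < j, with X_I the indicator of one inversion.
There are 7750 indicators.
For each fixed pair i < j, the values π(i) and π(j) are two distinct elements of {1, …, 125} in uniformly random order; by symmetry P[π(i) > π(j)] = 1/2.
By linearity: E[X] = 7750 · (1/2) = C(125, 2) · (1/2) = 7750/2 = 3875 ≈ 3875.000.

E[X] = 3875 = 3875.000.


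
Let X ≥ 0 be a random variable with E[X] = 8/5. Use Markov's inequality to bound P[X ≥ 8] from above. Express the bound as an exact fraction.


μ = E[X] = 8/5, a = 8.
Markov: P[X ≥ 8] ≤ μ/a = (8/5)/8 = 1/5.
Numerically: ≈ 0.2000.
(Since a = 8 > μ = 1.6000, the bound 1/5 is < 1 and informative.)

P[X ≥ 8] ≤ 1/5 ≈ 0.2000.


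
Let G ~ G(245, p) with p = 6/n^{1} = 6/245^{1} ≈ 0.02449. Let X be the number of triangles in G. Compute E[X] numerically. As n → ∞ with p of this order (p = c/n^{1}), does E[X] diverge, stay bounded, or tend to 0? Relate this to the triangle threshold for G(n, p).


Number of potential triangles: C(245, 3) = 2421090.
Each occurs with probability p³ ≈ (0.02449)³ ≈ 1.468776e-05.
By linearity: E[X] = C(245, 3)·p³ ≈ 2421090 · 1.468776e-05 ≈ 35.5604.
Here α = 1, so p = 6/n is exactly at the triangle threshold p ~ 1/n. Asymptotically E[X] → c³/6 = 6³/6 = 36 ≈ 36.0000, a bounded constant. In this regime the triangle count is asymptotically Poisson(c³/6).

E[X] ≈ 35.5604; in regime p = Θ(1/n^{1}) E[X] stays bounded (at the triangle threshold p ~ 1/n).


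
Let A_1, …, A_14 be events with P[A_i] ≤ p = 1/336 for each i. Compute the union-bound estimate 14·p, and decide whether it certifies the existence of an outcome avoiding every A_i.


Union bound: P[∪_{i=1}^{14} A_i] ≤ Σ_i P[A_i] ≤ 14·p = 14·(1/336) = 1/24.
Numerically: 1/24 ≈ 0.04167.
Is 1/24 < 1? YES.
Since P[∪ A_i] ≤ 1/24 < 1, the complement has P[∩ A_i^c] ≥ 1 − 1/24 = 23/24 > 0, so some outcome avoids every A_i.

14·p = 1/24 ≈ 0.04167; existence CERTIFIED by the union bound.


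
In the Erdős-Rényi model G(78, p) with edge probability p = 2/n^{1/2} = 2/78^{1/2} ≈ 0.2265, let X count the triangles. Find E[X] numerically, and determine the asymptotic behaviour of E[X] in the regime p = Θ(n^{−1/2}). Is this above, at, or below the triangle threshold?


Number of potential triangles: C(78, 3) = 76076.
Each occurs with probability p³ ≈ (0.2265)³ ≈ 1.161310e-02.
By linearity: E[X] = C(78, 3)·p³ ≈ 76076 · 1.161310e-02 ≈ 883.4780.
Since α = 1/2 < 1, p = c/n^{1/2} ≫ 1/n is above the triangle threshold p ~ 1/n. Asymptotically E[X] ~ (c³/6)·n^{3(1−α)} = (2³/6)·n^{1.5} → ∞; triangles are abundant w.h.p.

E[X] ≈ 883.4780; in regime p = Θ(1/n^{1/2}) E[X] diverges (above the triangle threshold p ~ 1/n).


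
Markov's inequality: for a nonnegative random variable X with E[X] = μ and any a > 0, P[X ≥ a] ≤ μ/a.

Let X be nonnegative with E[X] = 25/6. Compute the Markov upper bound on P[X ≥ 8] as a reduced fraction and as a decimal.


μ = E[X] = 25/6, a = 8.
Markov: P[X ≥ 8] ≤ μ/a = (25/6)/8 = 25/48.
Numerically: ≈ 0.520833.
(Since a = 8 > μ = 4.166667, the bound 25/48 is < 1 and informative.)

P[X ≥ 8] ≤ 25/48 ≈ 0.520833.


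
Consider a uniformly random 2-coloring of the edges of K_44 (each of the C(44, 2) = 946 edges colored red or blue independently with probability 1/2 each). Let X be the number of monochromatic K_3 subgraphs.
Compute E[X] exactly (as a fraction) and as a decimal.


Let X = Σ_S X_S over the C(44, 3) = 13244 subsets S of size 3, where X_S = 1 if the K_3 on S is monochromatic.
For a fixed S, the K_3 on S has C(3, 2) = 3 edges. P[all 3 edges red] = (1/2)^3, and likewise for blue, so P[monochromatic] = 2·(1/2)^3 = 2^{1 − 3} = 1/4.
Summing: E[X] = C(44, 3) · 2^{1 − 3} = 13244 · 1/4 = 3311.
Numerically: E[X] ≈ 3311.0000.

E[X] = C(44,3)·2^(1−C(3,2)) = 3311 ≈ 3311.0000.


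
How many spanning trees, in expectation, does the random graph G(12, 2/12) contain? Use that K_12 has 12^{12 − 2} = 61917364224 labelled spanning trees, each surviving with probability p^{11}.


K_12 has 12^{12 − 2} = 61917364224 labelled spanning trees.
For each such spanning tree H, let X_H = 1 if all 11 edges of H are present in G. Then P[X_H = 1] = p^{11} = (1/6)^{11} = 1/362797056.
By linearity: E[X] = Σ_H E[X_H] = 61917364224 · p^{11} = 61917364224 · 1/362797056 = 512/3.
Numerically: E[X] ≈ 170.667.

E[X] = 61917364224 · (1/6)^{11} = 512/3 ≈ 170.667.


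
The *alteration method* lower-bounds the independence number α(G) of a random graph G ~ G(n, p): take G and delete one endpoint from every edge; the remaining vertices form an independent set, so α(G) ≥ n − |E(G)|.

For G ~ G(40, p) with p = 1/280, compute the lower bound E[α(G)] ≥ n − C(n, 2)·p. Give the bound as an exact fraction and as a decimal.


E[|E(G)|] = C(40, 2)·p = 780 · (1/280) = 39/14.
E[α(G)] ≥ n − E[|E(G)|] = 40 − 39/14 = 521/14.
Numerically: ≈ 37.21429.
(This is only a lower bound; the true E[α(G)] may be larger.)

E[α(G)] ≥ 521/14 ≈ 37.21429.


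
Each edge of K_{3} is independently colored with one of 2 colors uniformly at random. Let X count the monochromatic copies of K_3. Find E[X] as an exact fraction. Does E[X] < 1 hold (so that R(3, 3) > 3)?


E[X] = C(3, 3) · 2^{1 − 3} = 1 · 2^{−2} = 1/4.
As a reduced fraction: E[X] = 1/4 ≈ 0.25000.
Is E[X] < 1? YES.
Since E[X] < 1, there exists a 2-coloring of K_{3} with no monochromatic K_3; hence R(3, 3) > 3.

E[X] = 1/4 ≈ 0.25000; E[X] < 1, so R(3, 3) > 3.


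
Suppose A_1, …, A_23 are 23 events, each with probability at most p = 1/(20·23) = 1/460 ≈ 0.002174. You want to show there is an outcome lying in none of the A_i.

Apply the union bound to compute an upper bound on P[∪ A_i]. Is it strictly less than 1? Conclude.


Union bound: P[∪_{i=1}^{23} A_i] ≤ Σ_i P[A_i] ≤ 23·p = 23·(1/460) = 1/20.
Numerically: 1/20 ≈ 0.050000.
Is 1/20 < 1? YES.
Since P[∪ A_i] ≤ 1/20 < 1, the complement has P[∩ A_i^c] ≥ 1 − 1/20 = 19/20 > 0, so some outcome avoids every A_i.

23·p = 1/20 ≈ 0.050000; existence CERTIFIED by the union bound.


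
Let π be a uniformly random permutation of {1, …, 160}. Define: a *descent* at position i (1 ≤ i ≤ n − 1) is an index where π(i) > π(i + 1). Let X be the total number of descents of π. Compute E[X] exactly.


Write X = Σ X_I over i = 1, …, 159, with X_I the indicator of one descent.
There are 159 indicators.
For each fixed i, the pair (π(i), π(i+1)) is a uniformly random ordered pair of distinct values from {1, …, 160}; by symmetry P[π(i) > π(i+1)] = 1/2.
By linearity: E[X] = 159 · (1/2) = (160 − 1) · (1/2) = 159/2 ≈ 79.5000.

E[X] = 159/2 = 79.5000.


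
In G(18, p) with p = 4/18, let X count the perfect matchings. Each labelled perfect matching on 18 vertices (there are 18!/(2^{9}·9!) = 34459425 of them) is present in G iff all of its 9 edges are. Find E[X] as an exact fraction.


K_18 has 18!/(2^{9}·9!) = 34459425 labelled perfect matchings.
For each such perfect matching H, let X_H = 1 if all 9 edges of H are present in G. Then P[X_H = 1] = p^{9} = (2/9)^{9} = 512/387420489.
By linearity: E[X] = Σ_H E[X_H] = 34459425 · p^{9} = 34459425 · 512/387420489 = 217817600/4782969.
Numerically: E[X] ≈ 45.54.

E[X] = 34459425 · (2/9)^{9} = 217817600/4782969 ≈ 45.54.


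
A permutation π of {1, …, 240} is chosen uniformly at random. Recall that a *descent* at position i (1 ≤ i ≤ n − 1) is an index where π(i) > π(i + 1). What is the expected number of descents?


Write X = Σ X_I over i = 1, …, 239, with X_I the indicator of one descent.
There are 239 indicators.
For each fixed i, the pair (π(i), π(i+1)) is a uniformly random ordered pair of distinct values from {1, …, 240}; by symmetry P[π(i) > π(i+1)] = 1/2.
By linearity: E[X] = 239 · (1/2) = (240 − 1) · (1/2) = 239/2 ≈ 119.5000.

E[X] = 239/2 = 119.5000.


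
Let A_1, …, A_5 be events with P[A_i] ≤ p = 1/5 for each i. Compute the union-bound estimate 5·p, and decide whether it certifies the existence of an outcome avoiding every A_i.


Union bound: P[∪_{i=1}^{5} A_i] ≤ Σ_i P[A_i] ≤ 5·p = 5·(1/5) = 1.
Numerically: 1 ≈ 1.000000.
Is 1 < 1? NO.
Since the bound 1 is ≥ 1, the union bound is uninformative here; it does NOT by itself certify existence.

5·p = 1 ≈ 1.000000; existence NOT certified by the union bound.


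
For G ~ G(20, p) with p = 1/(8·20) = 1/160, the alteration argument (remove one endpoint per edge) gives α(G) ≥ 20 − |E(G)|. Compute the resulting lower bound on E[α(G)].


E[|E(G)|] = C(20, 2)·p = 190 · (1/160) = 19/16.
E[α(G)] ≥ n − E[|E(G)|] = 20 − 19/16 = 301/16.
Numerically: ≈ 18.812.
(This is only a lower bound; the true E[α(G)] may be larger.)

E[α(G)] ≥ 301/16 ≈ 18.812.


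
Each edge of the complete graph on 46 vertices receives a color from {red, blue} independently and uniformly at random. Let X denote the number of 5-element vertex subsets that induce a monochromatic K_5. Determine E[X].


Let X = Σ_S X_S over the C(46, 5) = 1370754 subsets S of size 5, where X_S = 1 if the K_5 on S is monochromatic.
For a fixed S, the K_5 on S has C(5, 2) = 10 edges. P[all 10 edges red] = (1/2)^10, and likewise for blue, so P[monochromatic] = 2·(1/2)^10 = 2^{1 − 10} = 1/512.
By linearity of expectation: E[X] = C(46, 5) · 2^{1 − 10} = 1370754 · 1/512 = 685377/256.
Numerically: E[X] ≈ 2677.25391.

E[X] = C(46,5)·2^(1−C(5,2)) = 685377/256 ≈ 2677.25391.


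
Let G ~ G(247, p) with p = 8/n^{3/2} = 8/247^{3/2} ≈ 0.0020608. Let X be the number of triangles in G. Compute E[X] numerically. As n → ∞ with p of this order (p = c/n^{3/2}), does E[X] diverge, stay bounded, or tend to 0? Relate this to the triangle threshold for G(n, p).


Number of potential triangles: C(247, 3) = 2481115.
Each occurs with probability p³ ≈ (0.0020608)³ ≈ 8.7525313e-09.
By linearity: E[X] = C(247, 3)·p³ ≈ 2481115 · 8.7525313e-09 ≈ 0.02172.
Since α = 3/2 > 1, p = c/n^{3/2} = o(1/n) is below the triangle threshold p ~ 1/n. Asymptotically E[X] ~ (c³/6)·n^{3(1−α)} = (8³/6)·n^{-1.5} → 0, so by Markov's inequality G has no triangles w.h.p.

E[X] ≈ 0.02172; in regime p = Θ(1/n^{3/2}) E[X] tends to 0 (below the triangle threshold p ~ 1/n).


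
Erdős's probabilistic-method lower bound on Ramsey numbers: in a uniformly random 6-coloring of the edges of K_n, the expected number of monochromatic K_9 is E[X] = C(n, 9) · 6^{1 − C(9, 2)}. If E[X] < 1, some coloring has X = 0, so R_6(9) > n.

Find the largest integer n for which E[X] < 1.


We need C(n, 9) · 6^{1 − 36} < 1, i.e. C(n, 9) < 6^{36 − 1} = 1719070799748422591028658176.
Check values of n near the boundary:
  n = 4406: C(4406, 9) = 1710356485221788389505285700; 1710356485221788389505285700 < 1719070799748422591028658176? YES
  n = 4407: C(4407, 9) = 1713856532599459170657070050; 1713856532599459170657070050 < 1719070799748422591028658176? YES
  n = 4408: C(4408, 9) = 1717362945146264156457459600; 1717362945146264156457459600 < 1719070799748422591028658176? YES
  n = 4409: C(4409, 9) = 1720875732988608787686577131; 1720875732988608787686577131 < 1719070799748422591028658176? NO
  n = 4410: C(4410, 9) = 1724394906266704102180823710; 1724394906266704102180823710 < 1719070799748422591028658176? NO
  n = 4411: C(4411, 9) = 1727920475134582415883601405; 1727920475134582415883601405 < 1719070799748422591028658176? NO
The largest n with C(n, 9) < 1719070799748422591028658176 is n = 4408 (where E[X] = 35778394690547169926197075/35813974994758803979763712 ≈ 0.9990). Hence R_6(9) > 4408, i.e. R_6(9) ≥ 4409.

Largest n = 4408; hence R_6(9) > 4408.


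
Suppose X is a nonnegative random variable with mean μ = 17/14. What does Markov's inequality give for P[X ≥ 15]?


μ = E[X] = 17/14, a = 15.
Markov: P[X ≥ 15] ≤ μ/a = (17/14)/15 = 17/210.
Numerically: ≈ 0.08095.
(Since a = 15 > μ = 1.21429, the bound 17/210 is < 1 and informative.)

P[X ≥ 15] ≤ 17/210 ≈ 0.08095.


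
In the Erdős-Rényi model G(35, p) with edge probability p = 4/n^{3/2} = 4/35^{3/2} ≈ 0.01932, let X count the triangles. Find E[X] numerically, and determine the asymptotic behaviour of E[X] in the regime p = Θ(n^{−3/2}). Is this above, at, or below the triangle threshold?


Number of potential triangles: C(35, 3) = 6545.
Each occurs with probability p³ ≈ (0.01932)³ ≈ 7.208979e-06.
By linearity: E[X] = C(35, 3)·p³ ≈ 6545 · 7.208979e-06 ≈ 0.0472.
Since α = 3/2 > 1, p = c/n^{3/2} = o(1/n) is below the triangle threshold p ~ 1/n. Asymptotically E[X] ~ (c³/6)·n^{3(1−α)} = (4³/6)·n^{-1.5} → 0, so by Markov's inequality G has no triangles w.h.p.

E[X] ≈ 0.0472; in regime p = Θ(1/n^{3/2}) E[X] tends to 0 (below the triangle threshold p ~ 1/n).


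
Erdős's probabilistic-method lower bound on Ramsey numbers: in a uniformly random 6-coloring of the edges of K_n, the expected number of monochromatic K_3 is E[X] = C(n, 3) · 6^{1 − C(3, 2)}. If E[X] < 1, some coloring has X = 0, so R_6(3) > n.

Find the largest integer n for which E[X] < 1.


We need C(n, 3) · 6^{1 − 3} < 1, i.e. C(n, 3) < 6^{3 − 1} = 36.
Check values of n near the boundary:
  n = 3: C(3, 3) = 1; 1 < 36? YES
  n = 4: C(4, 3) = 4; 4 < 36? YES
  n = 5: C(5, 3) = 10; 10 < 36? YES
  n = 6: C(6, 3) = 20; 20 < 36? YES
  n = 7: C(7, 3) = 35; 35 < 36? YES
  n = 8: C(8, 3) = 56; 56 < 36? NO
The largest n with C(n, 3) < 36 is n = 7 (where E[X] = 35/36 ≈ 0.9722222). Hence R_6(3) > 7, i.e. R_6(3) ≥ 8.

Largest n = 7; hence R_6(3) > 7.


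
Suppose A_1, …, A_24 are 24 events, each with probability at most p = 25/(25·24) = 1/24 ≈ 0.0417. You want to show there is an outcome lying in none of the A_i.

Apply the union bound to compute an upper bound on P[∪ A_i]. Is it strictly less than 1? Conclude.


Union bound: P[∪_{i=1}^{24} A_i] ≤ Σ_i P[A_i] ≤ 24·p = 24·(1/24) = 1.
Numerically: 1 ≈ 1.0000.
Is 1 < 1? NO.
Since the bound 1 is ≥ 1, the union bound is uninformative here; it does NOT by itself certify existence.

24·p = 1 ≈ 1.0000; existence NOT certified by the union bound.


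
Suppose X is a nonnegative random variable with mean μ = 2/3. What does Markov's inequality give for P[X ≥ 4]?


μ = E[X] = 2/3, a = 4.
Markov: P[X ≥ 4] ≤ μ/a = (2/3)/4 = 1/6.
Numerically: ≈ 0.16667.
(Since a = 4 > μ = 0.66667, the bound 1/6 is < 1 and informative.)

P[X ≥ 4] ≤ 1/6 ≈ 0.16667.


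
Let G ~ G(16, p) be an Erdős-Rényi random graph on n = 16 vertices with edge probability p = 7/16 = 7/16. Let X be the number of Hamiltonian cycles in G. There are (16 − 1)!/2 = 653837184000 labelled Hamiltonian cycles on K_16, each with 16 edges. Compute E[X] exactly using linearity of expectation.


K_16 has (16 − 1)!/2 = 653837184000 labelled Hamiltonian cycles.
For each such Hamiltonian cycle H, let X_H = 1 if all 16 edges of H are present in G. Then P[X_H = 1] = p^{16} = (7/16)^{16} = 33232930569601/18446744073709551616.
By linearity of expectation: E[X] = Σ_H E[X_H] = 653837184000 · p^{16} = 653837184000 · 33232930569601/18446744073709551616 = 21219654042671322112875/18014398509481984.
Numerically: E[X] ≈ 1.1779e+06.

E[X] = 653837184000 · (7/16)^{16} = 21219654042671322112875/18014398509481984 ≈ 1.1779e+06.


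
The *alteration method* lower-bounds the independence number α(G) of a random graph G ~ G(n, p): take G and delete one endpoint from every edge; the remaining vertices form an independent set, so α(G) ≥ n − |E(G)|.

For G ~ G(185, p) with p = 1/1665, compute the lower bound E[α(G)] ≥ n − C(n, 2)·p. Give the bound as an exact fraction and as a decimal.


E[|E(G)|] = C(185, 2)·p = 17020 · (1/1665) = 92/9.
E[α(G)] ≥ n − E[|E(G)|] = 185 − 92/9 = 1573/9.
Numerically: ≈ 174.778.
(This is only a lower bound; the true E[α(G)] may be larger.)

E[α(G)] ≥ 1573/9 ≈ 174.778.


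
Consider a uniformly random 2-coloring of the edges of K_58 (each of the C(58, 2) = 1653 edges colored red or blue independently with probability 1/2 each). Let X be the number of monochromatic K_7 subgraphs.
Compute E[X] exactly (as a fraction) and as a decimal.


Let X = Σ_S X_S over the C(58, 7) = 300674088 subsets S of size 7, where X_S = 1 if the K_7 on S is monochromatic.
For a fixed S, the K_7 on S has C(7, 2) = 21 edges. P[all 21 edges red] = (1/2)^21, and likewise for blue, so P[monochromatic] = 2·(1/2)^21 = 2^{1 − 21} = 1/1048576.
Summing: E[X] = C(58, 7) · 2^{1 − 21} = 300674088 · 1/1048576 = 37584261/131072.
Numerically: E[X] ≈ 286.745.

E[X] = C(58,7)·2^(1−C(7,2)) = 37584261/131072 ≈ 286.745.


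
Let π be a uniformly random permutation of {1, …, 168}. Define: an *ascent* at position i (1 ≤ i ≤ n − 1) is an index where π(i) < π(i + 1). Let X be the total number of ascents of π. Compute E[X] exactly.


Write X = Σ X_I over i = 1, …, 167, with X_I the indicator of one ascent.
There are 167 indicators.
For each fixed i, the pair (π(i), π(i+1)) is a uniformly random ordered pair of distinct values from {1, …, 168}; by symmetry P[π(i) < π(i+1)] = 1/2.
By linearity: E[X] = 167 · (1/2) = (168 − 1) · (1/2) = 167/2 ≈ 83.5000.

E[X] = 167/2 = 83.5000.


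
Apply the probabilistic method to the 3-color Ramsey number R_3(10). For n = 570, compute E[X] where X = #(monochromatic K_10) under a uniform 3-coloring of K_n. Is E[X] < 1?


E[X] = C(570, 10) · 3^{1 − 45} = 921524823451961408691 · 3^{−44} = 921524823451961408691/984770902183611232881.
As a reduced fraction: E[X] = 34130549016739311433/36472996377170786403 ≈ 0.93578.
Is E[X] < 1? YES.
Since E[X] < 1, there exists a 3-coloring of K_{570} with no monochromatic K_10; hence R_3(10) > 570.

E[X] = 34130549016739311433/36472996377170786403 ≈ 0.93578; E[X] < 1, so R_3(10) > 570.


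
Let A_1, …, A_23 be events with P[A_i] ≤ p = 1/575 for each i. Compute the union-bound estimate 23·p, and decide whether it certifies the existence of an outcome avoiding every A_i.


Union bound: P[∪_{i=1}^{23} A_i] ≤ Σ_i P[A_i] ≤ 23·p = 23·(1/575) = 1/25.
Numerically: 1/25 ≈ 0.0400000.
Is 1/25 < 1? YES.
Since P[∪ A_i] ≤ 1/25 < 1, the complement has P[∩ A_i^c] ≥ 1 − 1/25 = 24/25 > 0, so some outcome avoids every A_i.

23·p = 1/25 ≈ 0.0400000; existence CERTIFIED by the union bound.


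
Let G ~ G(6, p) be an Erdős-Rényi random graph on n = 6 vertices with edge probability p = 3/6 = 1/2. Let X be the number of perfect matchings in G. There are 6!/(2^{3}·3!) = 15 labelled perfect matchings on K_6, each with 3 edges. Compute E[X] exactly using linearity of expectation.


K_6 has 6!/(2^{3}·3!) = 15 labelled perfect matchings.
For each such perfect matching H, let X_H = 1 if all 3 edges of H are present in G. Then P[X_H = 1] = p^{3} = (1/2)^{3} = 1/8.
By linearity: E[X] = Σ_H E[X_H] = 15 · p^{3} = 15 · 1/8 = 15/8.
Numerically: E[X] ≈ 1.875.

E[X] = 15 · (1/2)^{3} = 15/8 ≈ 1.875.


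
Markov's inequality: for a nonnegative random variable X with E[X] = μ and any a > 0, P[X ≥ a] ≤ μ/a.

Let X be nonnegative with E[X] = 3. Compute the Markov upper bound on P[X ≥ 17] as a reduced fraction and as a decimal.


μ = E[X] = 3, a = 17.
Markov: P[X ≥ 17] ≤ μ/a = (3)/17 = 3/17.
Numerically: ≈ 0.176.
(Since a = 17 > μ = 3.000, the bound 3/17 is < 1 and informative.)

P[X ≥ 17] ≤ 3/17 ≈ 0.176.


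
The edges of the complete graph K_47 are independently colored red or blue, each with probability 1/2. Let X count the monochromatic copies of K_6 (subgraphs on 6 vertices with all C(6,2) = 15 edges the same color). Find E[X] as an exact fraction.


Let X = Σ_S X_S over the C(47, 6) = 10737573 subsets S of size 6, where X_S = 1 if the K_6 on S is monochromatic.
For a fixed S, the K_6 on S has C(6, 2) = 15 edges. P[all 15 edges red] = (1/2)^15, and likewise for blue, so P[monochromatic] = 2·(1/2)^15 = 2^{1 − 15} = 1/16384.
Summing: E[X] = C(47, 6) · 2^{1 − 15} = 10737573 · 1/16384 = 10737573/16384.
Numerically: E[X] ≈ 655.369446.

E[X] = C(47,6)·2^(1−C(6,2)) = 10737573/16384 ≈ 655.369446.


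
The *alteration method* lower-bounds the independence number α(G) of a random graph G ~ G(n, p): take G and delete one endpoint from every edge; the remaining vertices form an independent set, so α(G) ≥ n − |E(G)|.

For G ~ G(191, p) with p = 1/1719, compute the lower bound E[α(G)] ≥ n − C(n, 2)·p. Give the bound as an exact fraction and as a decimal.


E[|E(G)|] = C(191, 2)·p = 18145 · (1/1719) = 95/9.
E[α(G)] ≥ n − E[|E(G)|] = 191 − 95/9 = 1624/9.
Numerically: ≈ 180.44444.
(This is only a lower bound; the true E[α(G)] may be larger.)

E[α(G)] ≥ 1624/9 ≈ 180.44444.


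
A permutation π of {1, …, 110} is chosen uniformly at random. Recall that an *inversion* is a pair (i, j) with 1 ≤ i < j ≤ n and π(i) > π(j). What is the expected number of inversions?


Write X = Σ X_I over the C(110, 2) = 5995 pairs i < j, with X_I the indicator of one inversion.
There are 5995 indicators.
For each fixed pair i < j, the values π(i) and π(j) are two distinct elements of {1, …, 110} in uniformly random order; by symmetry P[π(i) > π(j)] = 1/2.
By linearity: E[X] = 5995 · (1/2) = C(110, 2) · (1/2) = 5995/2 = 5995/2 ≈ 2997.50000.

E[X] = 5995/2 = 2997.50000.


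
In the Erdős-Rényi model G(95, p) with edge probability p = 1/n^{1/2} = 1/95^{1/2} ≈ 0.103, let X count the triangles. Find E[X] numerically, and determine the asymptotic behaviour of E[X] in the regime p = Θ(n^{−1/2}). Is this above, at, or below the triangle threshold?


Number of potential triangles: C(95, 3) = 138415.
Each occurs with probability p³ ≈ (0.103)³ ≈ 1.07998e-03.
By linearity: E[X] = C(95, 3)·p³ ≈ 138415 · 1.07998e-03 ≈ 149.485.
Since α = 1/2 < 1, p = c/n^{1/2} ≫ 1/n is above the triangle threshold p ~ 1/n. Asymptotically E[X] ~ (c³/6)·n^{3(1−α)} = (1³/6)·n^{1.5} → ∞; triangles are abundant w.h.p.

E[X] ≈ 149.485; in regime p = Θ(1/n^{1/2}) E[X] diverges (above the triangle threshold p ~ 1/n).


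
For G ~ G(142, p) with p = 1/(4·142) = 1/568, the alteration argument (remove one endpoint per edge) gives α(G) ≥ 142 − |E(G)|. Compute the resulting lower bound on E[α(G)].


E[|E(G)|] = C(142, 2)·p = 10011 · (1/568) = 141/8.
E[α(G)] ≥ n − E[|E(G)|] = 142 − 141/8 = 995/8.
Numerically: ≈ 124.375000.
(This is only a lower bound; the true E[α(G)] may be larger.)

E[α(G)] ≥ 995/8 ≈ 124.375000.


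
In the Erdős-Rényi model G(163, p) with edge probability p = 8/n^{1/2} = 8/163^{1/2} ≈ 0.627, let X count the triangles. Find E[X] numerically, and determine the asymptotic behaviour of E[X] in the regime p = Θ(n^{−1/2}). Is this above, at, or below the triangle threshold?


Number of potential triangles: C(163, 3) = 708561.
Each occurs with probability p³ ≈ (0.627)³ ≈ 2.46030e-01.
By linearity: E[X] = C(163, 3)·p³ ≈ 708561 · 2.46030e-01 ≈ 174327.459.
Since α = 1/2 < 1, p = c/n^{1/2} ≫ 1/n is above the triangle threshold p ~ 1/n. Asymptotically E[X] ~ (c³/6)·n^{3(1−α)} = (8³/6)·n^{1.5} → ∞; triangles are abundant w.h.p.

E[X] ≈ 174327.459; in regime p = Θ(1/n^{1/2}) E[X] diverges (above the triangle threshold p ~ 1/n).


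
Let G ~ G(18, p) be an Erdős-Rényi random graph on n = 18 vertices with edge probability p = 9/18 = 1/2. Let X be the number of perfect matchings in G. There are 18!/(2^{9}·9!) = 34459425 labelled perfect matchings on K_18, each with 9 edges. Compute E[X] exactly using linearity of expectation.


K_18 has 18!/(2^{9}·9!) = 34459425 labelled perfect matchings.
For each such perfect matching H, let X_H = 1 if all 9 edges of H are present in G. Then P[X_H = 1] = p^{9} = (1/2)^{9} = 1/512.
By linearity of expectation: E[X] = Σ_H E[X_H] = 34459425 · p^{9} = 34459425 · 1/512 = 34459425/512.
Numerically: E[X] ≈ 6.73e+04.

E[X] = 34459425 · (1/2)^{9} = 34459425/512 ≈ 6.73e+04.


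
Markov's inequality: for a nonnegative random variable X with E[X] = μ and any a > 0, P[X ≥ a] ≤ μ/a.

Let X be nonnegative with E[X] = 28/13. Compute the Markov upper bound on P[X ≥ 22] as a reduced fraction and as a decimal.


μ = E[X] = 28/13, a = 22.
Markov: P[X ≥ 22] ≤ μ/a = (28/13)/22 = 14/143.
Numerically: ≈ 0.097902.
(Since a = 22 > μ = 2.153846, the bound 14/143 is < 1 and informative.)

P[X ≥ 22] ≤ 14/143 ≈ 0.097902.


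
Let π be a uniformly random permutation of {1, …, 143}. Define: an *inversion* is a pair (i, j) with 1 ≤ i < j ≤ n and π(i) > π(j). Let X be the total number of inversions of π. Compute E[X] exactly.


Write X = Σ X_I over the C(143, 2) = 10153 pairs i < j, with X_I the indicator of one inversion.
There are 10153 indicators.
For each fixed pair i < j, the values π(i) and π(j) are two distinct elements of {1, …, 143} in uniformly random order; by symmetry P[π(i) > π(j)] = 1/2.
By linearity: E[X] = 10153 · (1/2) = C(143, 2) · (1/2) = 10153/2 = 10153/2 ≈ 5076.500.

E[X] = 10153/2 = 5076.500.


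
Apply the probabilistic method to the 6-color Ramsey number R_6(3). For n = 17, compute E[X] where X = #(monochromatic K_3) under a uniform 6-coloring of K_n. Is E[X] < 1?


E[X] = C(17, 3) · 6^{1 − 3} = 680 · 6^{−2} = 680/36.
As a reduced fraction: E[X] = 170/9 ≈ 18.888889.
Is E[X] < 1? NO.
Since E[X] ≥ 1, the first-moment bound is inconclusive at n = 17; it does NOT by itself certify R_6(3) > 17.

E[X] = 170/9 ≈ 18.888889; E[X] ≥ 1; first-moment method inconclusive here.


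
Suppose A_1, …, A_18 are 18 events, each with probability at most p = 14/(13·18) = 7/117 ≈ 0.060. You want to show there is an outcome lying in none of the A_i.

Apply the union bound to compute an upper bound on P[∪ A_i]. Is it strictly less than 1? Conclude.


Union bound: P[∪_{i=1}^{18} A_i] ≤ Σ_i P[A_i] ≤ 18·p = 18·(7/117) = 14/13.
Numerically: 14/13 ≈ 1.077.
Is 14/13 < 1? NO.
Since the bound 14/13 is ≥ 1, the union bound is uninformative here; it does NOT by itself certify existence.

18·p = 14/13 ≈ 1.077; existence NOT certified by the union bound.


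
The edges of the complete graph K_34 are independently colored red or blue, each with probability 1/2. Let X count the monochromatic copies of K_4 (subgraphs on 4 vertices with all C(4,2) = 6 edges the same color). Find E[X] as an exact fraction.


Let X = Σ_S X_S over the C(34, 4) = 46376 subsets S of size 4, where X_S = 1 if the K_4 on S is monochromatic.
For a fixed S, the K_4 on S has C(4, 2) = 6 edges. P[all 6 edges red] = (1/2)^6, and likewise for blue, so P[monochromatic] = 2·(1/2)^6 = 2^{1 − 6} = 1/32.
By linearity of expectation: E[X] = C(34, 4) · 2^{1 − 6} = 46376 · 1/32 = 5797/4.
Numerically: E[X] ≈ 1449.250000.

E[X] = C(34,4)·2^(1−C(4,2)) = 5797/4 ≈ 1449.250000.


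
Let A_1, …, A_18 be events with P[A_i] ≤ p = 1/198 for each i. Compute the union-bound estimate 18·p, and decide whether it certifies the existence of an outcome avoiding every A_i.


Union bound: P[∪_{i=1}^{18} A_i] ≤ Σ_i P[A_i] ≤ 18·p = 18·(1/198) = 1/11.
Numerically: 1/11 ≈ 0.091.
Is 1/11 < 1? YES.
Since P[∪ A_i] ≤ 1/11 < 1, the complement has P[∩ A_i^c] ≥ 1 − 1/11 = 10/11 > 0, so some outcome avoids every A_i.

18·p = 1/11 ≈ 0.091; existence CERTIFIED by the union bound.


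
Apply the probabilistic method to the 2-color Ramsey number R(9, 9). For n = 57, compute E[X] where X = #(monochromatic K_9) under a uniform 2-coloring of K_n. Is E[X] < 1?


E[X] = C(57, 9) · 2^{1 − 36} = 8996462475 · 2^{−35} = 8996462475/34359738368.
As a reduced fraction: E[X] = 8996462475/34359738368 ≈ 0.2618315.
Is E[X] < 1? YES.
Since E[X] < 1, there exists a 2-coloring of K_{57} with no monochromatic K_9; hence R(9, 9) > 57.

E[X] = 8996462475/34359738368 ≈ 0.2618315; E[X] < 1, so R(9, 9) > 57.


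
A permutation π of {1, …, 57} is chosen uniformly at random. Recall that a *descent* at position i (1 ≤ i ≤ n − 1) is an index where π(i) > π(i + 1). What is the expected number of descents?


Write X = Σ X_I over i = 1, …, 56, with X_I the indicator of one descent.
There are 56 indicators.
For each fixed i, the pair (π(i), π(i+1)) is a uniformly random ordered pair of distinct values from {1, …, 57}; by symmetry P[π(i) > π(i+1)] = 1/2.
By linearity: E[X] = 56 · (1/2) = (57 − 1) · (1/2) = 28 ≈ 28.0000.

E[X] = 28 = 28.0000.


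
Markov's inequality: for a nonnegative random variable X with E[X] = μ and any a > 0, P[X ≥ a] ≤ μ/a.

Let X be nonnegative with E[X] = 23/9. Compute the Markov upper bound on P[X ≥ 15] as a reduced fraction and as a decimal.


μ = E[X] = 23/9, a = 15.
Markov: P[X ≥ 15] ≤ μ/a = (23/9)/15 = 23/135.
Numerically: ≈ 0.17037.
(Since a = 15 > μ = 2.55556, the bound 23/135 is < 1 and informative.)

P[X ≥ 15] ≤ 23/135 ≈ 0.17037.


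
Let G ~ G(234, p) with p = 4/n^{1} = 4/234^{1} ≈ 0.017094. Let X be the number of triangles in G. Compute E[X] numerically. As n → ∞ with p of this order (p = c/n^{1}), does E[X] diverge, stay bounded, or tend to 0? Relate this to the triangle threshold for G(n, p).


Number of potential triangles: C(234, 3) = 2108184.
Each occurs with probability p³ ≈ (0.017094)³ ≈ 4.9949645e-06.
By linearity: E[X] = C(234, 3)·p³ ≈ 2108184 · 4.9949645e-06 ≈ 10.53030.
Here α = 1, so p = 4/n is exactly at the triangle threshold p ~ 1/n. Asymptotically E[X] → c³/6 = 4³/6 = 32/3 ≈ 10.66667, a bounded constant. In this regime the triangle count is asymptotically Poisson(c³/6).

E[X] ≈ 10.53030; in regime p = Θ(1/n^{1}) E[X] stays bounded (at the triangle threshold p ~ 1/n).


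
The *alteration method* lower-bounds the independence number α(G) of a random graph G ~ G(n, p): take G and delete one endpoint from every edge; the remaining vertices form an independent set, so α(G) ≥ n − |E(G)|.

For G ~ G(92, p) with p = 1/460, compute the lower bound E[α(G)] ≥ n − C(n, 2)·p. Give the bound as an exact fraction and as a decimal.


E[|E(G)|] = C(92, 2)·p = 4186 · (1/460) = 91/10.
E[α(G)] ≥ n − E[|E(G)|] = 92 − 91/10 = 829/10.
Numerically: ≈ 82.90000.
(This is only a lower bound; the true E[α(G)] may be larger.)

E[α(G)] ≥ 829/10 ≈ 82.90000.


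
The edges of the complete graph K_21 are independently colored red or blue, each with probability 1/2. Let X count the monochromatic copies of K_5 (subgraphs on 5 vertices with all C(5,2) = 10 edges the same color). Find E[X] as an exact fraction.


Let X = Σ_S X_S over the C(21, 5) = 20349 subsets S of size 5, where X_S = 1 if the K_5 on S is monochromatic.
For a fixed S, the K_5 on S has C(5, 2) = 10 edges. P[all 10 edges red] = (1/2)^10, and likewise for blue, so P[monochromatic] = 2·(1/2)^10 = 2^{1 − 10} = 1/512.
By linearity: E[X] = C(21, 5) · 2^{1 − 10} = 20349 · 1/512 = 20349/512.
Numerically: E[X] ≈ 39.744141.

E[X] = C(21,5)·2^(1−C(5,2)) = 20349/512 ≈ 39.744141.


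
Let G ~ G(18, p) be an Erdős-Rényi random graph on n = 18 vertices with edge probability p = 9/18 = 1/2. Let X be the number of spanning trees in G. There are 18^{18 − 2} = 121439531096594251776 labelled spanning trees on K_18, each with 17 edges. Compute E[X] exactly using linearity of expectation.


K_18 has 18^{18 − 2} = 121439531096594251776 labelled spanning trees.
For each such spanning tree H, let X_H = 1 if all 17 edges of H are present in G. Then P[X_H = 1] = p^{17} = (1/2)^{17} = 1/131072.
By linearity: E[X] = Σ_H E[X_H] = 121439531096594251776 · p^{17} = 121439531096594251776 · 1/131072 = 1853020188851841/2.
Numerically: E[X] ≈ 9.2651e+14.

E[X] = 121439531096594251776 · (1/2)^{17} = 1853020188851841/2 ≈ 9.2651e+14.


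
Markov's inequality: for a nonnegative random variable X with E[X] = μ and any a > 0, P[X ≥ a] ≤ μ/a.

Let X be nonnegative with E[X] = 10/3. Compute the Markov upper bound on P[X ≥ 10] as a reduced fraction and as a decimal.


μ = E[X] = 10/3, a = 10.
Markov: P[X ≥ 10] ≤ μ/a = (10/3)/10 = 1/3.
Numerically: ≈ 0.3333.
(Since a = 10 > μ = 3.3333, the bound 1/3 is < 1 and informative.)

P[X ≥ 10] ≤ 1/3 ≈ 0.3333.


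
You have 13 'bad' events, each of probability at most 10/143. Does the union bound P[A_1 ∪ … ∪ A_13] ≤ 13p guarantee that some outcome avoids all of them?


Union bound: P[∪_{i=1}^{13} A_i] ≤ Σ_i P[A_i] ≤ 13·p = 13·(10/143) = 10/11.
Numerically: 10/11 ≈ 0.909.
Is 10/11 < 1? YES.
Since P[∪ A_i] ≤ 10/11 < 1, the complement has P[∩ A_i^c] ≥ 1 − 10/11 = 1/11 > 0, so some outcome avoids every A_i.

13·p = 10/11 ≈ 0.909; existence CERTIFIED by the union bound.


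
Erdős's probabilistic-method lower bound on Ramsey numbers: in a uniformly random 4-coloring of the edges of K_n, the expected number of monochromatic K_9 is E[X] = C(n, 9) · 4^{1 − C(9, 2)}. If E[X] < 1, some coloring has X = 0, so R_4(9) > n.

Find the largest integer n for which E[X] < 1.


We need C(n, 9) · 4^{1 − 36} < 1, i.e. C(n, 9) < 4^{36 − 1} = 1180591620717411303424.
Check values of n near the boundary:
  n = 913: C(913, 9) = 1167605542753639808390; 1167605542753639808390 < 1180591620717411303424? YES
  n = 914: C(914, 9) = 1179217089587653905932; 1179217089587653905932 < 1180591620717411303424? YES
  n = 915: C(915, 9) = 1190931166636537885130; 1190931166636537885130 < 1180591620717411303424? NO
The largest n with C(n, 9) < 1180591620717411303424 is n = 914 (where E[X] = 294804272396913476483/295147905179352825856 ≈ 0.998836). Hence R_4(9) > 914, i.e. R_4(9) ≥ 915.

Largest n = 914; hence R_4(9) > 914.


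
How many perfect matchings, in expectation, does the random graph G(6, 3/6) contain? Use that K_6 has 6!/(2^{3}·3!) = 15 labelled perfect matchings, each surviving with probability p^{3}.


K_6 has 6!/(2^{3}·3!) = 15 labelled perfect matchings.
For each such perfect matching H, let X_H = 1 if all 3 edges of H are present in G. Then P[X_H = 1] = p^{3} = (1/2)^{3} = 1/8.
By linearity of expectation: E[X] = Σ_H E[X_H] = 15 · p^{3} = 15 · 1/8 = 15/8.
Numerically: E[X] ≈ 1.875.

E[X] = 15 · (1/2)^{3} = 15/8 ≈ 1.875.


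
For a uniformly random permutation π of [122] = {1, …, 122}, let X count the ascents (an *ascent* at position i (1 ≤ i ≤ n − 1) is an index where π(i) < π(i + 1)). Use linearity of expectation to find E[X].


Write X = Σ X_I over i = 1, …, 121, with X_I the indicator of one ascent.
There are 121 indicators.
For each fixed i, the pair (π(i), π(i+1)) is a uniformly random ordered pair of distinct values from {1, …, 122}; by symmetry P[π(i) < π(i+1)] = 1/2.
By linearity: E[X] = 121 · (1/2) = (122 − 1) · (1/2) = 121/2 ≈ 60.50000.

E[X] = 121/2 = 60.50000.
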